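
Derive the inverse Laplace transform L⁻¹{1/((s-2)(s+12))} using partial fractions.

Decompose: A/(s-2) + B/(s+12). A = 1/14, B = -1/14. f(t) = (e^(2t) - e^(-12t))/14

Final answer: (e^(2t) - e^(-12t))/14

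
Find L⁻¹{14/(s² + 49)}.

This is the form c·a/(s² + a²) with a = 7, c = 2. L⁻¹ = 2·sin(7t)

Final answer: 2·sin(7t)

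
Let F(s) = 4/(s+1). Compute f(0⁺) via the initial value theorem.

f(0⁺) = lim_{s→∞} s·4/(s+1) = lim_{s→∞} 4s/(s+1) = 4

Final answer: 4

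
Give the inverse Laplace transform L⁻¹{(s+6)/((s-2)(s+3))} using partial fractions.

Using partial fractions, f(t) = (8e^(2t) - 3e^(-3t))/5

Final answer: (8e^(2t) - 3e^(-3t))/5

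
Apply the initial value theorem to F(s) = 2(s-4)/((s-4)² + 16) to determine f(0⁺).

f(0⁺) = lim_{s→∞} sF(s) = lim_{s→∞} 2s(s-4)/((s-4)² + 16) = 2

Final answer: 2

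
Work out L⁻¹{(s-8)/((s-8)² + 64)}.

Using frequency shift: L⁻¹{(s-a)/((s-a)² + b²)} = e^(at)cos(bt). Here a=8, b=8

Final answer: e^(8t)·cos(8t)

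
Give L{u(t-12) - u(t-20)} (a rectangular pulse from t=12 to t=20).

L{u(t-a)} = e^(-as)/s. L{u(t-12) - u(t-20)} = (e^(-12s) - e^(-20s))/s

Final answer: (e^(-12s) - e^(-20s))/s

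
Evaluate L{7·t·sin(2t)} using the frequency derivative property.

L{sin(2t)} = 2/(s² + 4). By L{t·f(t)} = -F'(s): -d/ds[2/(s² + 4)] = -(2)·(-2s)/(s² + 4)² = 4s/(s² + 4)². Then L{7·t·sin(2t)} = 7·4s/(s² + 4)² = 28s/(s² + 4)²

Final answer: 28s/(s² + 4)²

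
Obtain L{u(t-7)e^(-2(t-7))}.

u(t-a)f(t-a) with f(t)=e^(-2t). L{e^(-2t)} = 1/(s+2). By time shift: e^(-7s)/(s+2)

Final answer: e^(-7s)/(s+2)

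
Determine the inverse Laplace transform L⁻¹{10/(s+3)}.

L⁻¹{1/(s-a)} = e^(at), so L⁻¹{1/(s+3)} = e^(-3t), and L⁻¹{10/(s+3)} = 10·e^(-3t)

Final answer: 10·e^(-3t)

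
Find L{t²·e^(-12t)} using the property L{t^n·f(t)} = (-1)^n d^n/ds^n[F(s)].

L{e^(-12t)} = 1/(s+12). d/ds[1/(s+12)] = -1/(s+12)². d²/ds²[1/(s+12)] = 2/(s+12)³. So L{t²·e^(-12t)} = (-1)² · 2/(s+12)³ = 2/(s+12)³

Final answer: 2/(s+12)³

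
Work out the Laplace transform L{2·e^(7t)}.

L{e^(at)} = 1/(s-a), so L{e^(7t)} = 1/(s-7). Then L{2·e^(7t)} = 2/(s-7)

Final answer: 2/(s-7)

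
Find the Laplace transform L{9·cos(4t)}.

L{cos(ωt)} = s/(s² + ω²), so L{cos(4t)} = s/(s² + 16). Then L{9·cos(4t)} = 9·s/(s² + 16) = 9s/(s² + 16)

Final answer: 9s/(s² + 16)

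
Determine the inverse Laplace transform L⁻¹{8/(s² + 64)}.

L⁻¹{8/(s² + 64)} = sin(8t)

Final answer: sin(8t)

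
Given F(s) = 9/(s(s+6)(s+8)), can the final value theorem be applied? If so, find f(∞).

Poles of sF(s) = 9/((s+6)(s+8)) are at s = -6 and s = -8, both in the left half-plane. Theorem applies. f(∞) = lim_{s→0} sF(s) = 9/(6·8) = 3/16

Final answer: 3/16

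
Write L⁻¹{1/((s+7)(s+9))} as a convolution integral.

1/((s+7)(s+9)) = (1/(s+7))·(1/(s+9)) = L{e^(-7t)}·L{e^(-9t)}. So f(t) = e^(-7t)*e^(-9t) = ∫₀ᵗ e^(-7τ)·e^(-9(t-τ)) dτ

Final answer: ∫₀ᵗ e^(-7τ)·e^(-9(t-τ)) dτ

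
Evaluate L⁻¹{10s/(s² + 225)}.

This is the form c·s/(s² + a²) with a = 15, c = 10. L⁻¹ = 10·cos(15t)

Final answer: 10·cos(15t)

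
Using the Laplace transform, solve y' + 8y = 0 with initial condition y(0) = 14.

L{y'} + 8L{y} = 0. sY - 14 + 8Y = 0. Y(s+8) = 14. Y = 14/(s+8)

Final answer: y(t) = 14e^(-8t)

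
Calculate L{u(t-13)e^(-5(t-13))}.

u(t-a)f(t-a) with f(t)=e^(-5t). L{e^(-5t)} = 1/(s+5). By time shift: e^(-13s)/(s+5)

Final answer: e^(-13s)/(s+5)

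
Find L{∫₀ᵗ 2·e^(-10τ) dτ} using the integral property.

L{∫₀ᵗ f(τ)dτ} = F(s)/s with F(s) = 2/(s+10), so L{∫₀ᵗ 2·e^(-10τ) dτ} = 2/(s(s+10))

Final answer: 2/(s(s+10))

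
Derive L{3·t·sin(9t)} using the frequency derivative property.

L{sin(9t)} = 9/(s² + 81). By L{t·f(t)} = -F'(s): -d/ds[9/(s² + 81)] = -(9)·(-2s)/(s² + 81)² = 18s/(s² + 81)². Then L{3·t·sin(9t)} = 3·18s/(s² + 81)² = 54s/(s² + 81)²

Final answer: 54s/(s² + 81)²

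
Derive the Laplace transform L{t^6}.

L{t^n} = n!/s^(n+1), so L{t^6} = 720/s^7

Final answer: 720/s^7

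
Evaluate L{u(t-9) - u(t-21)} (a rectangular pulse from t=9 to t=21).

L{u(t-a)} = e^(-as)/s. L{u(t-9) - u(t-21)} = (e^(-9s) - e^(-21s))/s

Final answer: (e^(-9s) - e^(-21s))/s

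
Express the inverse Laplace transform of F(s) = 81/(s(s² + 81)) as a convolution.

81/(s(s² + 81)) = (1/s)·(81/(s² + 81)) = L{1}·L{9·sin(9t)}. So f(t) = 1*(9·sin(9t)) = ∫₀ᵗ 9·sin(9τ) dτ

Final answer: ∫₀ᵗ 9·sin(9τ) dτ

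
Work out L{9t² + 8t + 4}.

L{9t² + 8t + 4} = 9·2/s³ + 8/s² + 4/s = 18/s³ + 8/s² + 4/s

Final answer: 18/s³ + 8/s² + 4/s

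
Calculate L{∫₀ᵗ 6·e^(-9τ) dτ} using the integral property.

L{∫₀ᵗ f(τ)dτ} = F(s)/s with F(s) = 6/(s+9), so L{∫₀ᵗ 6·e^(-9τ) dτ} = 6/(s(s+9))

Final answer: 6/(s(s+9))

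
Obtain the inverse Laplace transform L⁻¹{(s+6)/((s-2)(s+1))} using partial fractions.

Using partial fractions, f(t) = (8e^(2t) - 5e^(-t))/3

Final answer: (8e^(2t) - 5e^(-t))/3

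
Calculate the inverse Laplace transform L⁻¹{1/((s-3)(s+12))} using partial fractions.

Decompose: A/(s-3) + B/(s+12). A = 1/15, B = -1/15. f(t) = (e^(3t) - e^(-12t))/15

Final answer: (e^(3t) - e^(-12t))/15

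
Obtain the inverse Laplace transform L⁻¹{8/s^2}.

L⁻¹{n!/s^(n+1)} = t^n with n=1. So L⁻¹{1/s^2} = t, and L⁻¹{8/s^2} = (8/1)·t = 8·t

Final answer: 8·t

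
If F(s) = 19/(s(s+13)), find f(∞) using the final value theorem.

f(∞) = lim_{s→0} s·19/(s(s+13)) = lim_{s→0} 19/(s+13) = 19/13 = 19/13

Final answer: 19/13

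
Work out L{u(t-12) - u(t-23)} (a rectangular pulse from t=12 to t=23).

L{u(t-a)} = e^(-as)/s. L{u(t-12) - u(t-23)} = (e^(-12s) - e^(-23s))/s

Final answer: (e^(-12s) - e^(-23s))/s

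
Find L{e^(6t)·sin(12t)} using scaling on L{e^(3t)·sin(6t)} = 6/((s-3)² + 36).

Scaling with a=2: L{e^(6t)·sin(12t)} = (1/2) · 6/((s/2-3)² + 36). Simplifying: 12/((s-6)² + 144)

Final answer: 12/((s-6)² + 144)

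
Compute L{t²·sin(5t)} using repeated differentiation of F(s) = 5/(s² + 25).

F(s) = 5/(s² + 25). F'(s) = -10s/(s² + 25)². F''(s) = -10(25 - 3s²)/(s² + 25)³ = (30s² - 250)/(s² + 25)³. So L{t²·sin(5t)} = (-1)² F''(s) = (30s² - 250)/(s² + 25)³

Final answer: (30s² - 250)/(s² + 25)³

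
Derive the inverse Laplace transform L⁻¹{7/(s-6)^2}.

L⁻¹{n!/(s-a)^(n+1)} = t^n·e^(at) with n=1, a=6. So L⁻¹{1/(s-6)^2} = t·e^(6t), and L⁻¹{7/(s-6)^2} = (7/1)·t·e^(6t) = 7·t·e^(6t)

Final answer: 7·t·e^(6t)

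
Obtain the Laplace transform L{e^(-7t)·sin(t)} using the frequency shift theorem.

Frequency shift: L{e^(at)f(t)} = F(s-a). L{e^(-7t)·sin(t)} = 1/((s+7)² + 1)

Final answer: 1/((s+7)² + 1)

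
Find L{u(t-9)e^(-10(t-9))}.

u(t-a)f(t-a) with f(t)=e^(-10t). L{e^(-10t)} = 1/(s+10). By time shift: e^(-9s)/(s+10)

Final answer: e^(-9s)/(s+10)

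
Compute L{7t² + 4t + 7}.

L{7t² + 4t + 7} = 7·2/s³ + 4/s² + 7/s = 14/s³ + 4/s² + 7/s

Final answer: 14/s³ + 4/s² + 7/s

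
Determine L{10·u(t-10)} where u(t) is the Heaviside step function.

L{u(t-a)} = e^(-as)/s. Here a=10, so L{u(t-10)} = e^(-10s)/s, and L{10·u(t-10)} = 10·e^(-10s)/s

Final answer: 10·e^(-10s)/s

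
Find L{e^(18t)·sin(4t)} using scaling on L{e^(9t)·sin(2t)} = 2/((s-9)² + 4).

Scaling with a=2: L{e^(18t)·sin(4t)} = (1/2) · 2/((s/2-9)² + 4). Simplifying: 4/((s-18)² + 16)

Final answer: 4/((s-18)² + 16)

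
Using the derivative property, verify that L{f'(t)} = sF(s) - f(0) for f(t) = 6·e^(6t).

f'(t) = 36e^(6t). Direct: L{f'(t)} = 36/(s-6). Property: s·6/(s-6) - 6 = (6s - 6(s-6))/(s-6) = 36/(s-6). ✓

Final answer: 36/(s-6)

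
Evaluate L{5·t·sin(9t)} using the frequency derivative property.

L{sin(9t)} = 9/(s² + 81). By L{t·f(t)} = -F'(s): -d/ds[9/(s² + 81)] = -(9)·(-2s)/(s² + 81)² = 18s/(s² + 81)². Then L{5·t·sin(9t)} = 5·18s/(s² + 81)² = 90s/(s² + 81)²

Final answer: 90s/(s² + 81)²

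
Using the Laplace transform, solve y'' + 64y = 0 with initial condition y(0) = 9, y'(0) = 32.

L{y''} + 64L{y} = 0. s²Y - 9s - 32 + 64Y = 0. Y(s² + 64) = 9s + 32. Y = (9s + 32)/(s² + 64). Inverting: y(t) = 9cos(8t) + 4sin(8t)

Final answer: y(t) = 9cos(8t) + 4sin(8t)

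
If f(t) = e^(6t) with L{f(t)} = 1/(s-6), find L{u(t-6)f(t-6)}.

Time shift theorem: L{u(t-a)f(t-a)} = e^(-as)F(s). Here a=6, F(s) = 1/(s-6), so L{u(t-6)f(t-6)} = e^(-6s)·1/(s-6)

Final answer: e^(-6s)·1/(s-6)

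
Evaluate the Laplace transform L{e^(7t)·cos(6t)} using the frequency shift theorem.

Frequency shift: L{e^(at)f(t)} = F(s-a). L{e^(7t)·cos(6t)} = (s-7)/((s-7)² + 36)

Final answer: (s-7)/((s-7)² + 36)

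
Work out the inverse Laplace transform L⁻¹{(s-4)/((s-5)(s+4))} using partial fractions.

Using partial fractions, f(t) = (e^(5t) + 8e^(-4t))/9

Final answer: (e^(5t) + 8e^(-4t))/9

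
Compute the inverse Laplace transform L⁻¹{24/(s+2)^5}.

L⁻¹{n!/(s-a)^(n+1)} = t^n·e^(at) with n=4, a=-2. So L⁻¹{24/(s+2)^5} = t^4·e^(-2t)

Final answer: t^4·e^(-2t)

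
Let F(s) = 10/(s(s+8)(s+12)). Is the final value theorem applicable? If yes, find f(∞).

Poles of sF(s) = 10/((s+8)(s+12)) are at s = -8 and s = -12, both in the left half-plane. Theorem applies. f(∞) = lim_{s→0} sF(s) = 10/(8·12) = 5/48

Final answer: 5/48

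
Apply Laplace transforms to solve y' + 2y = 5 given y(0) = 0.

sY + 2Y = 5/s. Y = 5/(s(s+2)). Partial fractions: Y = 5/2/s - 5/2/(s+2)

Final answer: y(t) = 5/2(1 - e^(-2t))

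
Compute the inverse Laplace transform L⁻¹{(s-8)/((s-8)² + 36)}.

Using frequency shift, L⁻¹{(s-8)/((s-8)² + 36)} = e^(8t)·cos(6t)

Final answer: e^(8t)·cos(6t)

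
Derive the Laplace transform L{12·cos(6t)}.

L{cos(ωt)} = s/(s² + ω²), so L{cos(6t)} = s/(s² + 36). Then L{12·cos(6t)} = 12·s/(s² + 36) = 12s/(s² + 36)

Final answer: 12s/(s² + 36)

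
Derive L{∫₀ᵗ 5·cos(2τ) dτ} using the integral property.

L{∫₀ᵗ f(τ)dτ} = F(s)/s with F(s) = 5s/(s² + 4), so the result is (5s/(s² + 4))/s = 5/(s² + 4)

Final answer: 5/(s² + 4)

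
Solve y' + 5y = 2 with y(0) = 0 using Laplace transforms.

sY + 5Y = 2/s. Y = 2/(s(s+5)). Partial fractions: Y = 2/5/s - 2/5/(s+5)

Final answer: y(t) = 2/5(1 - e^(-5t))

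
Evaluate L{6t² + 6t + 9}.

L{6t² + 6t + 9} = 6·2/s³ + 6/s² + 9/s = 12/s³ + 6/s² + 9/s

Final answer: 12/s³ + 6/s² + 9/s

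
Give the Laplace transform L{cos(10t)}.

L{cos(ωt)} = s/(s² + ω²), so L{cos(10t)} = s/(s² + 100)

Final answer: s/(s² + 100)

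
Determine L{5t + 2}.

L{5t + 2} = 5·L{t} + 2·L{1} = 5/s² + 2/s

Final answer: 5/s² + 2/s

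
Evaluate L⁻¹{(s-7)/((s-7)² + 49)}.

Using frequency shift: L⁻¹{(s-a)/((s-a)² + b²)} = e^(at)cos(bt). Here a=7, b=7

Final answer: e^(7t)·cos(7t)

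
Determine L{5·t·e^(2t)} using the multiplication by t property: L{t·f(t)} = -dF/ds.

Using L{t^n·e^(at)} = n!/(s-a)^(n+1), L{t·e^(2t)} = 1/(s-2)^2, so L{5·t·e^(2t)} = 5·1/(s-2)^2 = 5/(s-2)^2

Final answer: 5/(s-2)^2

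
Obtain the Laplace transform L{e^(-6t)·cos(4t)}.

L{e^(at)·cos(ωt)} = (s-a)/((s-a)² + ω²), so L{e^(-6t)·cos(4t)} = (s+6)/((s+6)² + 16)

Final answer: (s+6)/((s+6)² + 16)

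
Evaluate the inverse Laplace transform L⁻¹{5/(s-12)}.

L⁻¹{1/(s-a)} = e^(at), so L⁻¹{1/(s-12)} = e^(12t), and L⁻¹{5/(s-12)} = 5·e^(12t)

Final answer: 5·e^(12t)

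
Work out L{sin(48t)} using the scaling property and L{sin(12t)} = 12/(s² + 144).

Using L{f(at)} = (1/a)F(s/a) with a=4: L{sin(48t)} = (1/4) · 12/((s/4)² + 144) = (1/4) · 12·16/(s² + 2304) = 48/(s² + 2304)

Final answer: 48/(s² + 2304)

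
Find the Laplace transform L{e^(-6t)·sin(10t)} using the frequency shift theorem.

Frequency shift: L{e^(at)f(t)} = F(s-a). L{e^(-6t)·sin(10t)} = 10/((s+6)² + 100)

Final answer: 10/((s+6)² + 100)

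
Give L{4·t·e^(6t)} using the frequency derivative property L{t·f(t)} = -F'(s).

L{e^(6t)} = 1/(s-6). By frequency derivative: L{t·e^(6t)} = -d/ds[1/(s-6)] = -(-1)/(s-6)² = 1/(s-6)². Then L{4·t·e^(6t)} = 4·1/(s-6)² = 4/(s-6)²

Final answer: 4/(s-6)²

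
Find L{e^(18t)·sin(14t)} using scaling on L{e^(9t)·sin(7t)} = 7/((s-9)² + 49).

Scaling with a=2: L{e^(18t)·sin(14t)} = (1/2) · 7/((s/2-9)² + 49). Simplifying: 14/((s-18)² + 196)

Final answer: 14/((s-18)² + 196)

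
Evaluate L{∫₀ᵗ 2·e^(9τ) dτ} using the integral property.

L{∫₀ᵗ f(τ)dτ} = F(s)/s with F(s) = 2/(s-9), so L{∫₀ᵗ 2·e^(9τ) dτ} = 2/(s(s-9))

Final answer: 2/(s(s-9))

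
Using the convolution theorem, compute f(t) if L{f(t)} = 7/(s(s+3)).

7/(s(s+3)) = (7/s)·(1/(s+3)) = L{7}·L{e^(-3t)}. By convolution, f(t) = 7*e^(-3t) = ∫₀ᵗ 7·e^(-3τ) dτ = 7·(1 - e^(-3t))/3

Final answer: 7·(1 - e^(-3t))/3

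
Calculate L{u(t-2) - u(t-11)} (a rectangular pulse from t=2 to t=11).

L{u(t-a)} = e^(-as)/s. L{u(t-2) - u(t-11)} = (e^(-2s) - e^(-11s))/s

Final answer: (e^(-2s) - e^(-11s))/s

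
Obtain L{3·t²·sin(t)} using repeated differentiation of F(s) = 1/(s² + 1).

F(s) = 1/(s² + 1). F'(s) = -2s/(s² + 1)². F''(s) = -2(1 - 3s²)/(s² + 1)³ = (6s² - 2)/(s² + 1)³. So L{t²·sin(t)} = (-1)² F''(s) = (6s² - 2)/(s² + 1)³. Then L{3·t²·sin(t)} = 3·(6s² - 2)/(s² + 1)³ = (18s² - 6)/(s² + 1)³

Final answer: (18s² - 6)/(s² + 1)³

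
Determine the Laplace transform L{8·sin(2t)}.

L{sin(ωt)} = ω/(s² + ω²), so L{sin(2t)} = 2/(s² + 4). Then L{8·sin(2t)} = 8·2/(s² + 4) = 16/(s² + 4)

Final answer: 16/(s² + 4)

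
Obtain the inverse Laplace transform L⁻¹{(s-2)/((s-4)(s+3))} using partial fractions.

Using partial fractions, f(t) = (2e^(4t) + 5e^(-3t))/7

Final answer: (2e^(4t) + 5e^(-3t))/7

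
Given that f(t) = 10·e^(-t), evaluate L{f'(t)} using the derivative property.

f(0) = 10, F(s) = 10/(s+1). L{f'(t)} = s·F(s) - f(0) = 10s/(s+1) - 10 = (10s - 10(s+1))/(s+1) = -10/(s+1)

Final answer: -10/(s+1)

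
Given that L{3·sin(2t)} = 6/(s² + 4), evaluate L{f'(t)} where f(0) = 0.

L{f'(t)} = s·F(s) - f(0) = s·6/(s² + 4) - 0 = 6s/(s² + 4)

Final answer: 6s/(s² + 4)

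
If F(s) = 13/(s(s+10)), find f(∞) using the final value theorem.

f(∞) = lim_{s→0} s·13/(s(s+10)) = lim_{s→0} 13/(s+10) = 13/10 = 13/10

Final answer: 13/10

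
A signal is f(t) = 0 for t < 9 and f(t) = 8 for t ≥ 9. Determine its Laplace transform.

f(t) = 8·u(t-9). L{u(t-9)} = e^(-9s)/s, so L{f(t)} = 8·e^(-9s)/s

Final answer: 8·e^(-9s)/s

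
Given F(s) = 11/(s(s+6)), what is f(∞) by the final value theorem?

f(∞) = lim_{s→0} s·11/(s(s+6)) = lim_{s→0} 11/(s+6) = 11/6 = 11/6

Final answer: 11/6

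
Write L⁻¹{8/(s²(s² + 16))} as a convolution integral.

8/(s²(s² + 16)) = (1/s²)·(8/(s² + 16)) = L{t}·L{2·sin(4t)}. So f(t) = t*(2·sin(4t)) = ∫₀ᵗ 2τ·sin(4(t-τ)) dτ

Final answer: ∫₀ᵗ 2τ·sin(4(t-τ)) dτ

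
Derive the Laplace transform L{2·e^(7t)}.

L{e^(at)} = 1/(s-a), so L{e^(7t)} = 1/(s-7). Then L{2·e^(7t)} = 2/(s-7)

Final answer: 2/(s-7)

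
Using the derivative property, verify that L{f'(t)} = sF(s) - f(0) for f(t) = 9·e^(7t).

f'(t) = 63e^(7t). Direct: L{f'(t)} = 63/(s-7). Property: s·9/(s-7) - 9 = (9s - 9(s-7))/(s-7) = 63/(s-7). ✓

Final answer: 63/(s-7)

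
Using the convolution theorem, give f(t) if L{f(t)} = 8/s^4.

8/s^4 = (8/s)·(1/s^3) = L{8}·L{t^2/2}. By convolution, f(t) = 8*t^2/2 = ∫₀ᵗ 8·τ^2/2 dτ = 8·t^3/6

Final answer: 8·t^3/6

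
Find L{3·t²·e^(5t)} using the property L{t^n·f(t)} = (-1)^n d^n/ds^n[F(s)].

L{e^(5t)} = 1/(s-5). d/ds[1/(s-5)] = -1/(s-5)². d²/ds²[1/(s-5)] = 2/(s-5)³. So L{t²·e^(5t)} = (-1)² · 2/(s-5)³ = 2/(s-5)³. Then L{3·t²·e^(5t)} = 3·2/(s-5)³ = 6/(s-5)³

Final answer: 6/(s-5)³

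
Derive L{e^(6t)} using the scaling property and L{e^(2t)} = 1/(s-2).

Using L{f(at)} = (1/a)F(s/a) with a=3 and f(t) = e^(2t): L{e^(6t)} = (1/3) · 1/((s/3)-2) = (1/3) · 3/(s-6) = 1/(s-6)

Final answer: 1/(s-6)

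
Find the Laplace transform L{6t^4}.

L{6t^4} = 6 · L{t^4} = 6 · 24/s^5 = 144/s^5

Final answer: 144/s^5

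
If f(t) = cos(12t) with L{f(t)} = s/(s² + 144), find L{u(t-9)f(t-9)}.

Time shift theorem: L{u(t-a)f(t-a)} = e^(-as)F(s). Here a=9, F(s) = s/(s² + 144), so L{u(t-9)f(t-9)} = e^(-9s)·s/(s² + 144)

Final answer: e^(-9s)·s/(s² + 144)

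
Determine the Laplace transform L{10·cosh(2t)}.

L{cosh(ωt)} = s/(s² - ω²), so L{cosh(2t)} = s/(s² - 4). Then L{10·cosh(2t)} = 10·s/(s² - 4) = 10s/(s² - 4)

Final answer: 10s/(s² - 4)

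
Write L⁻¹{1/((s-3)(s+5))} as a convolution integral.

1/((s-3)(s+5)) = (1/(s-3))·(1/(s+5)) = L{e^(3t)}·L{e^(-5t)}. So f(t) = e^(3t)*e^(-5t) = ∫₀ᵗ e^(3τ)·e^(-5(t-τ)) dτ

Final answer: ∫₀ᵗ e^(3τ)·e^(-5(t-τ)) dτ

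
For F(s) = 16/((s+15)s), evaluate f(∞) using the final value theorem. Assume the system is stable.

f(∞) = lim_{s→0} sF(s) = lim_{s→0} 16/(s+15) = 16/15

Final answer: 16/15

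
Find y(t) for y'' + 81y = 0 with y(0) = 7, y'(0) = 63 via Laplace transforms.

L{y''} + 81L{y} = 0. s²Y - 7s - 63 + 81Y = 0. Y(s² + 81) = 7s + 63. Y = (7s + 63)/(s² + 81). Inverting: y(t) = 7cos(9t) + 7sin(9t)

Final answer: y(t) = 7cos(9t) + 7sin(9t)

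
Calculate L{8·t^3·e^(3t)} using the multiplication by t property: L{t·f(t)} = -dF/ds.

Using L{t^n·e^(at)} = n!/(s-a)^(n+1), L{t^3·e^(3t)} = 6/(s-3)^4, so L{8·t^3·e^(3t)} = 8·6/(s-3)^4 = 48/(s-3)^4

Final answer: 48/(s-3)^4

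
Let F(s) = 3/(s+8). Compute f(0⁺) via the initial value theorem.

f(0⁺) = lim_{s→∞} s·3/(s+8) = lim_{s→∞} 3s/(s+8) = 3

Final answer: 3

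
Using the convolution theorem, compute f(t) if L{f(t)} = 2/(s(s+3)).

2/(s(s+3)) = (2/s)·(1/(s+3)) = L{2}·L{e^(-3t)}. By convolution, f(t) = 2*e^(-3t) = ∫₀ᵗ 2·e^(-3τ) dτ = 2·(1 - e^(-3t))/3

Final answer: 2·(1 - e^(-3t))/3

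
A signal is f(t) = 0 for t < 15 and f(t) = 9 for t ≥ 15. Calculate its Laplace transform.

f(t) = 9·u(t-15). L{u(t-15)} = e^(-15s)/s, so L{f(t)} = 9·e^(-15s)/s

Final answer: 9·e^(-15s)/s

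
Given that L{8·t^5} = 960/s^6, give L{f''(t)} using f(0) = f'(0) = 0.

L{f''(t)} = s²F(s) - sf(0) - f'(0) = s²·960/s^6 - 0 - 0 = 960/s^4

Final answer: 960/s^4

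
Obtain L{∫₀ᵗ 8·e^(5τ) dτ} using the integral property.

L{∫₀ᵗ f(τ)dτ} = F(s)/s with F(s) = 8/(s-5), so L{∫₀ᵗ 8·e^(5τ) dτ} = 8/(s(s-5))

Final answer: 8/(s(s-5))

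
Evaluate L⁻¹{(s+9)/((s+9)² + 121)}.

Using frequency shift: L⁻¹{(s-a)/((s-a)² + b²)} = e^(at)cos(bt). Here a=-9, b=11

Final answer: e^(-9t)·cos(11t)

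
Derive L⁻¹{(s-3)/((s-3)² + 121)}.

Using frequency shift: L⁻¹{(s-a)/((s-a)² + b²)} = e^(at)cos(bt). Here a=3, b=11

Final answer: e^(3t)·cos(11t)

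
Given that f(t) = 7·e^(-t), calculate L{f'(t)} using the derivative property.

f(0) = 7, F(s) = 7/(s+1). L{f'(t)} = s·F(s) - f(0) = 7s/(s+1) - 7 = (7s - 7(s+1))/(s+1) = -7/(s+1)

Final answer: -7/(s+1)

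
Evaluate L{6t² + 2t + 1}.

L{6t² + 2t + 1} = 6·2/s³ + 2/s² + 1/s = 12/s³ + 2/s² + 1/s

Final answer: 12/s³ + 2/s² + 1/s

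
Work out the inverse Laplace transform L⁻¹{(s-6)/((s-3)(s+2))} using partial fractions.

Using partial fractions, f(t) = (-3e^(3t) + 8e^(-2t))/5

Final answer: (-3e^(3t) + 8e^(-2t))/5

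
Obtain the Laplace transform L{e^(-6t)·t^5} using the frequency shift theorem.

L{e^(at)·t^n} = n!/(s-a)^(n+1), so L{e^(-6t)·t^5} = 120/(s+6)^6

Final answer: 120/(s+6)^6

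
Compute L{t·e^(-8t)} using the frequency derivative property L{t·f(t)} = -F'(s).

L{e^(-8t)} = 1/(s+8). By frequency derivative: L{t·e^(-8t)} = -d/ds[1/(s+8)] = -(-1)/(s+8)² = 1/(s+8)²

Final answer: 1/(s+8)²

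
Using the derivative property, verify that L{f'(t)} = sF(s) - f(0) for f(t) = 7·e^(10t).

f'(t) = 70e^(10t). Direct: L{f'(t)} = 70/(s-10). Property: s·7/(s-10) - 7 = (7s - 7(s-10))/(s-10) = 70/(s-10). ✓

Final answer: 70/(s-10)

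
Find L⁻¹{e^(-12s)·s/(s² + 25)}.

L⁻¹{s/(s² + 25)} = cos(5t). By the time shift theorem, L⁻¹{e^(-as)F(s)} = u(t-a)f(t-a) with a=12, so L⁻¹{e^(-12s)·s/(s² + 25)} = u(t-12)·cos(5(t-12))

Final answer: u(t-12)·cos(5(t-12))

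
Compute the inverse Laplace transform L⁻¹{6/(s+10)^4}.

L⁻¹{n!/(s-a)^(n+1)} = t^n·e^(at), so L⁻¹{6/(s+10)^4} = t^3·e^(-10t)

Final answer: t^3·e^(-10t)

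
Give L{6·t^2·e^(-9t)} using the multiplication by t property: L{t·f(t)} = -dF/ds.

Using L{t^n·e^(at)} = n!/(s-a)^(n+1), L{t^2·e^(-9t)} = 2/(s+9)^3, so L{6·t^2·e^(-9t)} = 6·2/(s+9)^3 = 12/(s+9)^3

Final answer: 12/(s+9)^3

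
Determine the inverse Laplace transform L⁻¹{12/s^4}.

L⁻¹{n!/s^(n+1)} = t^n with n=3. So L⁻¹{6/s^4} = t^3, and L⁻¹{12/s^4} = (12/6)·t^3 = 2·t^3

Final answer: 2·t^3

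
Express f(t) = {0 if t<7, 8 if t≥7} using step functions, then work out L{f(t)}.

f(t) = 8·u(t-7). L{u(t-7)} = e^(-7s)/s, so L{f(t)} = 8·e^(-7s)/s

Final answer: 8·e^(-7s)/s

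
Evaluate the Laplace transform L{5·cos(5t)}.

L{cos(ωt)} = s/(s² + ω²), so L{cos(5t)} = s/(s² + 25). Then L{5·cos(5t)} = 5·s/(s² + 25) = 5s/(s² + 25)

Final answer: 5s/(s² + 25)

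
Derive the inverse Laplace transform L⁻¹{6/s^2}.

L⁻¹{n!/s^(n+1)} = t^n with n=1. So L⁻¹{1/s^2} = t, and L⁻¹{6/s^2} = (6/1)·t = 6·t

Final answer: 6·t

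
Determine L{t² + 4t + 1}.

L{t² + 4t + 1} = 2/s³ + 4/s² + 1/s = 2/s³ + 4/s² + 1/s

Final answer: 2/s³ + 4/s² + 1/s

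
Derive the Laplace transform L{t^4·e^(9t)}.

L{t^n·e^(at)} = n!/(s-a)^(n+1), so L{t^4·e^(9t)} = 24/(s-9)^5

Final answer: 24/(s-9)^5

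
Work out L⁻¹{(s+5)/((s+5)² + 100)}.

Using frequency shift: L⁻¹{(s-a)/((s-a)² + b²)} = e^(at)cos(bt). Here a=-5, b=10

Final answer: e^(-5t)·cos(10t)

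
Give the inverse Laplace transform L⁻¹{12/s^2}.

L⁻¹{n!/s^(n+1)} = t^n with n=1. So L⁻¹{1/s^2} = t, and L⁻¹{12/s^2} = (12/1)·t = 12·t

Final answer: 12·t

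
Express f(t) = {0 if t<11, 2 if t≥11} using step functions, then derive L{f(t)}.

f(t) = 2·u(t-11). L{u(t-11)} = e^(-11s)/s, so L{f(t)} = 2·e^(-11s)/s

Final answer: 2·e^(-11s)/s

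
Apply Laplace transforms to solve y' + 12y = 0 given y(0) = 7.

L{y'} + 12L{y} = 0. sY - 7 + 12Y = 0. Y(s+12) = 7. Y = 7/(s+12)

Final answer: y(t) = 7e^(-12t)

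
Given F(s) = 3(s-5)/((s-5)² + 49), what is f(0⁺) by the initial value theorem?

f(0⁺) = lim_{s→∞} sF(s) = lim_{s→∞} 3s(s-5)/((s-5)² + 49) = 3

Final answer: 3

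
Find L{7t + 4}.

L{7t + 4} = 7·L{t} + 4·L{1} = 7/s² + 4/s

Final answer: 7/s² + 4/s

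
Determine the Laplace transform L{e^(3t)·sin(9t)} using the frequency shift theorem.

Frequency shift: L{e^(at)f(t)} = F(s-a). L{e^(3t)·sin(9t)} = 9/((s-3)² + 81)

Final answer: 9/((s-3)² + 81)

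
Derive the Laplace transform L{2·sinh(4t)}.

L{sinh(ωt)} = ω/(s² - ω²), so L{sinh(4t)} = 4/(s² - 16). Then L{2·sinh(4t)} = 2·4/(s² - 16) = 8/(s² - 16)

Final answer: 8/(s² - 16)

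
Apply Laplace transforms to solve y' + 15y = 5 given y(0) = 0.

sY + 15Y = 5/s. Y = 5/(s(s+15)). Partial fractions: Y = 1/3/s - 1/3/(s+15)

Final answer: y(t) = 1/3(1 - e^(-15t))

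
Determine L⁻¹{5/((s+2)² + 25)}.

Form: b/((s-a)² + b²) → e^(at)sin(bt). With a=-2, b=5

Final answer: e^(-2t)·sin(5t)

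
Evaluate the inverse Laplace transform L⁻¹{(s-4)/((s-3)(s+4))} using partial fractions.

Using partial fractions, f(t) = (-e^(3t) + 8e^(-4t))/7

Final answer: (-e^(3t) + 8e^(-4t))/7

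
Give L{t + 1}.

L{t + 1} = L{t} + L{1} = 1/s² + 1/s

Final answer: 1/s² + 1/s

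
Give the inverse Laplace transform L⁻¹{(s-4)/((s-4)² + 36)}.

Using frequency shift, L⁻¹{(s-4)/((s-4)² + 36)} = e^(4t)·cos(6t)

Final answer: e^(4t)·cos(6t)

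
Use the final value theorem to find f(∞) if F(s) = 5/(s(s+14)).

f(∞) = lim_{s→0} s·5/(s(s+14)) = lim_{s→0} 5/(s+14) = 5/14 = 5/14

Final answer: 5/14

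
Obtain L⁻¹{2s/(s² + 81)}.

This is the form c·s/(s² + a²) with a = 9, c = 2. L⁻¹ = 2·cos(9t)

Final answer: 2·cos(9t)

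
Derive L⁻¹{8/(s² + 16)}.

This is the form c·a/(s² + a²) with a = 4, c = 2. L⁻¹ = 2·sin(4t)

Final answer: 2·sin(4t)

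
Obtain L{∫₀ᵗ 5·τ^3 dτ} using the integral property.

L{∫₀ᵗ f(τ)dτ} = F(s)/s with f(t) = 5t^3. F(s) = 30/s^4, so L{∫₀ᵗ 5·τ^3 dτ} = (30/s^4)/s = 30/s^5. (Check: ∫₀ᵗ 5·τ^3 dτ = 5t^4/4.)

Final answer: 30/s^5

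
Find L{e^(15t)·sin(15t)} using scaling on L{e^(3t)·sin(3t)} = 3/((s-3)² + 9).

Scaling with a=5: L{e^(15t)·sin(15t)} = (1/5) · 3/((s/5-3)² + 9). Simplifying: 15/((s-15)² + 225)

Final answer: 15/((s-15)² + 225)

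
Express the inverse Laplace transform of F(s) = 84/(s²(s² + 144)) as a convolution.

84/(s²(s² + 144)) = (1/s²)·(84/(s² + 144)) = L{t}·L{7·sin(12t)}. So f(t) = t*(7·sin(12t)) = ∫₀ᵗ 7τ·sin(12(t-τ)) dτ

Final answer: ∫₀ᵗ 7τ·sin(12(t-τ)) dτ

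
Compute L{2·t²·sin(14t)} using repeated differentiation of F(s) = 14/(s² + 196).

F(s) = 14/(s² + 196). F'(s) = -28s/(s² + 196)². F''(s) = -28(196 - 3s²)/(s² + 196)³ = (84s² - 5488)/(s² + 196)³. So L{t²·sin(14t)} = (-1)² F''(s) = (84s² - 5488)/(s² + 196)³. Then L{2·t²·sin(14t)} = 2·(84s² - 5488)/(s² + 196)³ = (168s² - 10976)/(s² + 196)³

Final answer: (168s² - 10976)/(s² + 196)³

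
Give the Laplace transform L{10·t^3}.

L{t^n} = n!/s^(n+1), so L{t^3} = 6/s^4. Then L{10·t^3} = 10·6/s^4 = 60/s^4

Final answer: 60/s^4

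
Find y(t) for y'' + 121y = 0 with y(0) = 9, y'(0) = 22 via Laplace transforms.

L{y''} + 121L{y} = 0. s²Y - 9s - 22 + 121Y = 0. Y(s² + 121) = 9s + 22. Y = (9s + 22)/(s² + 121). Inverting: y(t) = 9cos(11t) + 2sin(11t)

Final answer: y(t) = 9cos(11t) + 2sin(11t)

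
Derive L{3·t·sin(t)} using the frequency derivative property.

L{sin(t)} = 1/(s² + 1). By L{t·f(t)} = -F'(s): -d/ds[1/(s² + 1)] = -(1)·(-2s)/(s² + 1)² = 2s/(s² + 1)². Then L{3·t·sin(t)} = 3·2s/(s² + 1)² = 6s/(s² + 1)²

Final answer: 6s/(s² + 1)²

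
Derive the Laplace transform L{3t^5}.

L{3t^5} = 3 · L{t^5} = 3 · 120/s^6 = 360/s^6

Final answer: 360/s^6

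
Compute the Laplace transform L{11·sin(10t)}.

L{sin(ωt)} = ω/(s² + ω²), so L{sin(10t)} = 10/(s² + 100). Then L{11·sin(10t)} = 11·10/(s² + 100) = 110/(s² + 100)

Final answer: 110/(s² + 100)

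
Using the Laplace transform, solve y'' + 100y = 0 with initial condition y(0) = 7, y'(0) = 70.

L{y''} + 100L{y} = 0. s²Y - 7s - 70 + 100Y = 0. Y(s² + 100) = 7s + 70. Y = (7s + 70)/(s² + 100). Inverting: y(t) = 7cos(10t) + 7sin(10t)

Final answer: y(t) = 7cos(10t) + 7sin(10t)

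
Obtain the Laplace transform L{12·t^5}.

L{t^n} = n!/s^(n+1), so L{t^5} = 120/s^6. Then L{12·t^5} = 12·120/s^6 = 1440/s^6

Final answer: 1440/s^6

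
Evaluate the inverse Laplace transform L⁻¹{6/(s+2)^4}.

L⁻¹{n!/(s-a)^(n+1)} = t^n·e^(at), so L⁻¹{6/(s+2)^4} = t^3·e^(-2t)

Final answer: t^3·e^(-2t)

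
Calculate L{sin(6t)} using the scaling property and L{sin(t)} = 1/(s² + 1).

Using L{f(at)} = (1/a)F(s/a) with a=6: L{sin(6t)} = (1/6) · 1/((s/6)² + 1) = (1/6) · 1·36/(s² + 36) = 6/(s² + 36)

Final answer: 6/(s² + 36)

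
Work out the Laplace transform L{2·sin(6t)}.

L{sin(ωt)} = ω/(s² + ω²), so L{sin(6t)} = 6/(s² + 36). Then L{2·sin(6t)} = 2·6/(s² + 36) = 12/(s² + 36)

Final answer: 12/(s² + 36)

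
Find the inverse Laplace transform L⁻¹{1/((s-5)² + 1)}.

Using frequency shift, L⁻¹{1/((s-5)² + 1)} = e^(5t)·sin(t)

Final answer: e^(5t)·sin(t)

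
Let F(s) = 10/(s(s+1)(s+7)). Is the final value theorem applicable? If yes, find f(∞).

Poles of sF(s) = 10/((s+1)(s+7)) are at s = -1 and s = -7, both in the left half-plane. Theorem applies. f(∞) = lim_{s→0} sF(s) = 10/(1·7) = 10/7

Final answer: 10/7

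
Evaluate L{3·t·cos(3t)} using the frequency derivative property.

L{cos(3t)} = s/(s² + 9). Derivative: d/ds[s/(s² + 9)] = [(s² + 9) - s·2s]/(s² + 9)² = (9 - s²)/(s² + 9)². So L{t·cos(3t)} = -F'(s) = (s² - 9)/(s² + 9)². Then L{3·t·cos(3t)} = 3·(s² - 9)/(s² + 9)²

Final answer: 3·(s² - 9)/(s² + 9)²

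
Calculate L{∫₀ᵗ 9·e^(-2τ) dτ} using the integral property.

L{∫₀ᵗ f(τ)dτ} = F(s)/s with F(s) = 9/(s+2), so L{∫₀ᵗ 9·e^(-2τ) dτ} = 9/(s(s+2))

Final answer: 9/(s(s+2))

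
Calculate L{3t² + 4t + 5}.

L{3t² + 4t + 5} = 3·2/s³ + 4/s² + 5/s = 6/s³ + 4/s² + 5/s

Final answer: 6/s³ + 4/s² + 5/s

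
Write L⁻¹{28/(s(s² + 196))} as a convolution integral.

28/(s(s² + 196)) = (1/s)·(28/(s² + 196)) = L{1}·L{2·sin(14t)}. So f(t) = 1*(2·sin(14t)) = ∫₀ᵗ 2·sin(14τ) dτ

Final answer: ∫₀ᵗ 2·sin(14τ) dτ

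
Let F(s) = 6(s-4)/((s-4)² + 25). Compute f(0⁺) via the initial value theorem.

f(0⁺) = lim_{s→∞} sF(s) = lim_{s→∞} 6s(s-4)/((s-4)² + 25) = 6

Final answer: 6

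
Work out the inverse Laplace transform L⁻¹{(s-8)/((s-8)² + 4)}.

Using frequency shift, L⁻¹{(s-8)/((s-8)² + 4)} = e^(8t)·cos(2t)

Final answer: e^(8t)·cos(2t)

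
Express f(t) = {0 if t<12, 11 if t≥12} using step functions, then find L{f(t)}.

f(t) = 11·u(t-12). L{u(t-12)} = e^(-12s)/s, so L{f(t)} = 11·e^(-12s)/s

Final answer: 11·e^(-12s)/s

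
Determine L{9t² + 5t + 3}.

L{9t² + 5t + 3} = 9·2/s³ + 5/s² + 3/s = 18/s³ + 5/s² + 3/s

Final answer: 18/s³ + 5/s² + 3/s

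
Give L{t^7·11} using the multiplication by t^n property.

L{11} = 11/s. d^1/ds^1[1/s] = -1/s². d^2/ds^2[1/s] = 2/s^3. d^3/ds^3[1/s] = -6/s^4. d^4/ds^4[1/s] = 24/s^5. d^5/ds^5[1/s] = -120/s^6. d^6/ds^6[1/s] = 720/s^7. d^7/ds^7[1/s] = -5040/s^8. So L{t^7} = (-1)^{7}·-5040/s^8 = 5040/s^8. Then L{t^7·11} = 11·5040/s^8 = 55440/s^8

Final answer: 55440/s^8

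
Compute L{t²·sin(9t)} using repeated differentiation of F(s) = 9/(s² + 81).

F(s) = 9/(s² + 81). F'(s) = -18s/(s² + 81)². F''(s) = -18(81 - 3s²)/(s² + 81)³ = (54s² - 1458)/(s² + 81)³. So L{t²·sin(9t)} = (-1)² F''(s) = (54s² - 1458)/(s² + 81)³

Final answer: (54s² - 1458)/(s² + 81)³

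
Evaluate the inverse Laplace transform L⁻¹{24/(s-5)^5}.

L⁻¹{n!/(s-a)^(n+1)} = t^n·e^(at), so L⁻¹{24/(s-5)^5} = t^4·e^(5t)

Final answer: t^4·e^(5t)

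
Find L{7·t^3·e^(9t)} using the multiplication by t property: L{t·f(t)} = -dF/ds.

Using L{t^n·e^(at)} = n!/(s-a)^(n+1), L{t^3·e^(9t)} = 6/(s-9)^4, so L{7·t^3·e^(9t)} = 7·6/(s-9)^4 = 42/(s-9)^4

Final answer: 42/(s-9)^4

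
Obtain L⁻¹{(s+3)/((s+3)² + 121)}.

Using frequency shift: L⁻¹{(s-a)/((s-a)² + b²)} = e^(at)cos(bt). Here a=-3, b=11

Final answer: e^(-3t)·cos(11t)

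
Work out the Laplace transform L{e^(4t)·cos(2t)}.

L{e^(at)·cos(ωt)} = (s-a)/((s-a)² + ω²), so L{e^(4t)·cos(2t)} = (s-4)/((s-4)² + 4)

Final answer: (s-4)/((s-4)² + 4)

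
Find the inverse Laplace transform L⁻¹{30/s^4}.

L⁻¹{n!/s^(n+1)} = t^n with n=3. So L⁻¹{6/s^4} = t^3, and L⁻¹{30/s^4} = (30/6)·t^3 = 5·t^3

Final answer: 5·t^3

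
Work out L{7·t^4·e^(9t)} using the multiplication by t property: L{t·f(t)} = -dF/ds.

Using L{t^n·e^(at)} = n!/(s-a)^(n+1), L{t^4·e^(9t)} = 24/(s-9)^5, so L{7·t^4·e^(9t)} = 7·24/(s-9)^5 = 168/(s-9)^5

Final answer: 168/(s-9)^5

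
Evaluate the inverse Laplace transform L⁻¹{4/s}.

L⁻¹{c/s} = c, so L⁻¹{4/s} = 4

Final answer: 4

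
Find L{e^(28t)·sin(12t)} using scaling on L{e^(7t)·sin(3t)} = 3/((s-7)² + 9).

Scaling with a=4: L{e^(28t)·sin(12t)} = (1/4) · 3/((s/4-7)² + 9). Simplifying: 12/((s-28)² + 144)

Final answer: 12/((s-28)² + 144)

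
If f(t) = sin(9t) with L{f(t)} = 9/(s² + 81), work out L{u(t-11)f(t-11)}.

Time shift theorem: L{u(t-a)f(t-a)} = e^(-as)F(s). Here a=11, F(s) = 9/(s² + 81), so L{u(t-11)f(t-11)} = e^(-11s)·9/(s² + 81)

Final answer: e^(-11s)·9/(s² + 81)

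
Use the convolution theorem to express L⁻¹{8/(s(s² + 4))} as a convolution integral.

8/(s(s² + 4)) = (1/s)·(8/(s² + 4)) = L{1}·L{4·sin(2t)}. So f(t) = 1*(4·sin(2t)) = ∫₀ᵗ 4·sin(2τ) dτ

Final answer: ∫₀ᵗ 4·sin(2τ) dτ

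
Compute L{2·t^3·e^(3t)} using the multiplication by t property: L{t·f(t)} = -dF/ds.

Using L{t^n·e^(at)} = n!/(s-a)^(n+1), L{t^3·e^(3t)} = 6/(s-3)^4, so L{2·t^3·e^(3t)} = 2·6/(s-3)^4 = 12/(s-3)^4

Final answer: 12/(s-3)^4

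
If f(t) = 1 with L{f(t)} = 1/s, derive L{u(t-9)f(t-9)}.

Time shift theorem: L{u(t-a)f(t-a)} = e^(-as)F(s). Here a=9, F(s) = 1/s, so L{u(t-9)f(t-9)} = e^(-9s)·1/s

Final answer: e^(-9s)·1/s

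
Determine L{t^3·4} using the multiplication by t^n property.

L{4} = 4/s. d^1/ds^1[1/s] = -1/s². d^2/ds^2[1/s] = 2/s^3. d^3/ds^3[1/s] = -6/s^4. So L{t^3} = (-1)^{3}·-6/s^4 = 6/s^4. Then L{t^3·4} = 4·6/s^4 = 24/s^4

Final answer: 24/s^4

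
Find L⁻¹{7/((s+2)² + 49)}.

Form: b/((s-a)² + b²) → e^(at)sin(bt). With a=-2, b=7

Final answer: e^(-2t)·sin(7t)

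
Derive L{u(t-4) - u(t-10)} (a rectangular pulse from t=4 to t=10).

L{u(t-a)} = e^(-as)/s. L{u(t-4) - u(t-10)} = (e^(-4s) - e^(-10s))/s

Final answer: (e^(-4s) - e^(-10s))/s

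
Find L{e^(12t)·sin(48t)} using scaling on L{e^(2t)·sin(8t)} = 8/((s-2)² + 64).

Scaling with a=6: L{e^(12t)·sin(48t)} = (1/6) · 8/((s/6-2)² + 64). Simplifying: 48/((s-12)² + 2304)

Final answer: 48/((s-12)² + 2304)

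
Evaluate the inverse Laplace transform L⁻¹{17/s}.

L⁻¹{c/s} = c, so L⁻¹{17/s} = 17

Final answer: 17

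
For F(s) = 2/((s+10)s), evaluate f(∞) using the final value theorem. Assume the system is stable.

f(∞) = lim_{s→0} sF(s) = lim_{s→0} 2/(s+10) = 1/5

Final answer: 1/5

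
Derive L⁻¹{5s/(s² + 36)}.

This is the form c·s/(s² + a²) with a = 6, c = 5. L⁻¹ = 5·cos(6t)

Final answer: 5·cos(6t)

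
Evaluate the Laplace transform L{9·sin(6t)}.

L{sin(ωt)} = ω/(s² + ω²), so L{sin(6t)} = 6/(s² + 36). Then L{9·sin(6t)} = 9·6/(s² + 36) = 54/(s² + 36)

Final answer: 54/(s² + 36)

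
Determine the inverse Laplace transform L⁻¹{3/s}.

L⁻¹{c/s} = c, so L⁻¹{3/s} = 3

Final answer: 3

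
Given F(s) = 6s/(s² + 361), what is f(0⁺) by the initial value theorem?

f(0⁺) = lim_{s→∞} s·6s/(s² + 361) = lim_{s→∞} 6s²/(s² + 361) = 6

Final answer: 6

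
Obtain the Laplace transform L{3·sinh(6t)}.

L{sinh(ωt)} = ω/(s² - ω²), so L{sinh(6t)} = 6/(s² - 36). Then L{3·sinh(6t)} = 3·6/(s² - 36) = 18/(s² - 36)

Final answer: 18/(s² - 36)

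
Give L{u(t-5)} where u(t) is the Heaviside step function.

L{u(t-a)} = e^(-as)/s. Here a=5, so L{u(t-5)} = e^(-5s)/s

Final answer: e^(-5s)/s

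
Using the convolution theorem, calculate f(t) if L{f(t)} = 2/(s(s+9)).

2/(s(s+9)) = (2/s)·(1/(s+9)) = L{2}·L{e^(-9t)}. By convolution, f(t) = 2*e^(-9t) = ∫₀ᵗ 2·e^(-9τ) dτ = 2·(1 - e^(-9t))/9

Final answer: 2·(1 - e^(-9t))/9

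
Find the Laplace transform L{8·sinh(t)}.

L{sinh(ωt)} = ω/(s² - ω²), so L{sinh(t)} = 1/(s² - 1). Then L{8·sinh(t)} = 8·1/(s² - 1) = 8/(s² - 1)

Final answer: 8/(s² - 1)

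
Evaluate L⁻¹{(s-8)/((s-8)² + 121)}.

Using frequency shift: L⁻¹{(s-a)/((s-a)² + b²)} = e^(at)cos(bt). Here a=8, b=11

Final answer: e^(8t)·cos(11t)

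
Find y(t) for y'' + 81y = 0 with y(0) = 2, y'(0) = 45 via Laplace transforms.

L{y''} + 81L{y} = 0. s²Y - 2s - 45 + 81Y = 0. Y(s² + 81) = 2s + 45. Y = (2s + 45)/(s² + 81). Inverting: y(t) = 2cos(9t) + 5sin(9t)

Final answer: y(t) = 2cos(9t) + 5sin(9t)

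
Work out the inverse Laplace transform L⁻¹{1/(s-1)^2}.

L⁻¹{n!/(s-a)^(n+1)} = t^n·e^(at) with n=1, a=1. So L⁻¹{1/(s-1)^2} = t·e^t

Final answer: t·e^t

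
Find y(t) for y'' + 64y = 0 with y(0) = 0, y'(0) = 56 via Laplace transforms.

L{y''} + 64L{y} = 0. s²Y - 0 - 56 + 64Y = 0. Y(s² + 64) = 56. Y = (56)/(s² + 64). Inverting: y(t) = 7sin(8t)

Final answer: y(t) = 7sin(8t)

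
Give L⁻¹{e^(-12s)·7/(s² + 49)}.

L⁻¹{7/(s² + 49)} = sin(7t). By the time shift theorem, L⁻¹{e^(-as)F(s)} = u(t-a)f(t-a) with a=12, so L⁻¹{e^(-12s)·7/(s² + 49)} = u(t-12)·sin(7(t-12))

Final answer: u(t-12)·sin(7(t-12))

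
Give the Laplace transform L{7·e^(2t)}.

L{e^(at)} = 1/(s-a), so L{e^(2t)} = 1/(s-2). Then L{7·e^(2t)} = 7/(s-2)

Final answer: 7/(s-2)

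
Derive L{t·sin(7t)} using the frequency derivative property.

L{sin(7t)} = 7/(s² + 49). By L{t·f(t)} = -F'(s): -d/ds[7/(s² + 49)] = -(7)·(-2s)/(s² + 49)² = 14s/(s² + 49)²

Final answer: 14s/(s² + 49)²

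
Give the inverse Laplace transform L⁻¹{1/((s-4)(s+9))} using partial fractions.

Decompose: A/(s-4) + B/(s+9). A = 1/13, B = -1/13. f(t) = (e^(4t) - e^(-9t))/13

Final answer: (e^(4t) - e^(-9t))/13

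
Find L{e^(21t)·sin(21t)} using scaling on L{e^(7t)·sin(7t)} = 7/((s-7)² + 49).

Scaling with a=3: L{e^(21t)·sin(21t)} = (1/3) · 7/((s/3-7)² + 49). Simplifying: 21/((s-21)² + 441)

Final answer: 21/((s-21)² + 441)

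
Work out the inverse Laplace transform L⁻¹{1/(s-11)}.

L⁻¹{1/(s-a)} = e^(at), so L⁻¹{1/(s-11)} = e^(11t)

Final answer: e^(11t)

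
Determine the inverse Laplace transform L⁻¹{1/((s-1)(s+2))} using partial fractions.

Decompose: A/(s-1) + B/(s+2). A = 1/3, B = -1/3. f(t) = (e^t - e^(-2t))/3

Final answer: (e^t - e^(-2t))/3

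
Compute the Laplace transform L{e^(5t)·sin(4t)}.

L{e^(at)·sin(ωt)} = ω/((s-a)² + ω²), so L{e^(5t)·sin(4t)} = 4/((s-5)² + 16)

Final answer: 4/((s-5)² + 16)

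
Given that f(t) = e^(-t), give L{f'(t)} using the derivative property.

f(0) = 1, F(s) = 1/(s+1). L{f'(t)} = s·F(s) - f(0) = s/(s+1) - 1 = (s - (s+1))/(s+1) = -1/(s+1)

Final answer: -1/(s+1)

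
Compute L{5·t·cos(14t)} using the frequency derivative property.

L{cos(14t)} = s/(s² + 196). Derivative: d/ds[s/(s² + 196)] = [(s² + 196) - s·2s]/(s² + 196)² = (196 - s²)/(s² + 196)². So L{t·cos(14t)} = -F'(s) = (s² - 196)/(s² + 196)². Then L{5·t·cos(14t)} = 5·(s² - 196)/(s² + 196)²

Final answer: 5·(s² - 196)/(s² + 196)²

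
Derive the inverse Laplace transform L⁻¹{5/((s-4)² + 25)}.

Using frequency shift, L⁻¹{5/((s-4)² + 25)} = e^(4t)·sin(5t)

Final answer: e^(4t)·sin(5t)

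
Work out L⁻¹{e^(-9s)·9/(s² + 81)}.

L⁻¹{9/(s² + 81)} = sin(9t). By the time shift theorem, L⁻¹{e^(-as)F(s)} = u(t-a)f(t-a) with a=9, so L⁻¹{e^(-9s)·9/(s² + 81)} = u(t-9)·sin(9(t-9))

Final answer: u(t-9)·sin(9(t-9))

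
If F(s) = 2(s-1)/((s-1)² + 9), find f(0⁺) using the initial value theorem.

f(0⁺) = lim_{s→∞} sF(s) = lim_{s→∞} 2s(s-1)/((s-1)² + 9) = 2

Final answer: 2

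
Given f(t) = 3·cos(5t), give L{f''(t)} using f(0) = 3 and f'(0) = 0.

F(s) = 3s/(s² + 25). L{f''(t)} = s²F(s) - sf(0) - f'(0) = 3s³/(s² + 25) - 3s = (3s³ - 3s(s² + 25))/(s² + 25) = -75s/(s² + 25)

Final answer: -75s/(s² + 25)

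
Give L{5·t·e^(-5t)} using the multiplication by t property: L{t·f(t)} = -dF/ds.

Using L{t^n·e^(at)} = n!/(s-a)^(n+1), L{t·e^(-5t)} = 1/(s+5)^2, so L{5·t·e^(-5t)} = 5·1/(s+5)^2 = 5/(s+5)^2

Final answer: 5/(s+5)^2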